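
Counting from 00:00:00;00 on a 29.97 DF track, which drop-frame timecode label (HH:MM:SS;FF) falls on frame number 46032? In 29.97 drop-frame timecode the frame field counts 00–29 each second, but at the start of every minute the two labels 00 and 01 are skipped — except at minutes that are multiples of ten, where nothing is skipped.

00:25:35;28

Ten DF minutes hold 17982 frames, so frame 46032 lies in block 2 (frames 35964–53945) with 10068 frames into that block.
The block's first minute is 1800 frames and the rest 1798 each; 10068 frames reaches minute 5, so 2 × 18 + 5 × 2 = 46 labels have been skipped so far.
Adding those back, label number 46032 + 46 = 46078 at 30 labels/s is 1535 s + 28 f = 0 h 25 min 35 s frame 28, i.e. 00:25:35;28.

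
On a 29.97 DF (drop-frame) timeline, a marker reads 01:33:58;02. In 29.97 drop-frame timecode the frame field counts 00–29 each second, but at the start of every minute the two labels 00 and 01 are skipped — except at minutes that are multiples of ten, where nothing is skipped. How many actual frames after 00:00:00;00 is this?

168974

As if non-drop at 30 labels/s: (1 × 3600 + 33 × 60 + 58) × 30 + 2 = 169142.
Minute boundaries passed: 93; those not divisible by 10: 93 − 9 = 84; dropped labels = 2 × 84 = 168.
Actual frame index = 169142 − 168 = 168974.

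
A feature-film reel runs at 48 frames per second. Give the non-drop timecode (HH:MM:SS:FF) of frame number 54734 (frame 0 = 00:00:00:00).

00:19:00:14

54734 ÷ 48 = 1140 full seconds, remainder 14 frames.
1140 s = 0 h 19 min 0 s.
Timecode: 00:19:00:14.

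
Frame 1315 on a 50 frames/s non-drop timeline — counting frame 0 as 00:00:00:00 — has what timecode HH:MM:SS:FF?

1315 ÷ 50 = 26 full seconds, remainder 15 frames.
26 s = 0 h 0 min 26 s.
Timecode: 00:00:26:15.

00:00:26:15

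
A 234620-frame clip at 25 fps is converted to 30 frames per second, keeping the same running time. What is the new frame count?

Target frames = source frames × (target rate / source rate) = 234620 × (30)/(25) = 234620 × 6/5 = 281544.

281544 frames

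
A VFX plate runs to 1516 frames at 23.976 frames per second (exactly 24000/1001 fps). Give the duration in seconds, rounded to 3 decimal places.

Running time = 1516 × 1001/24000 = 379379/6000 s ≈ 63.230 s.

63.230 seconds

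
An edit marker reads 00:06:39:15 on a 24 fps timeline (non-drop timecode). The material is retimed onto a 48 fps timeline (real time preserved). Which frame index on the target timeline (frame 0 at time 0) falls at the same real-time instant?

frame 19182

Source frame index: (0×3600 + 6×60 + 39) × 24 + 15 = 9591.
Real time: 9591 / (24) = 3197/8 s.
Target frame: (3197/8) × (48) = 19182.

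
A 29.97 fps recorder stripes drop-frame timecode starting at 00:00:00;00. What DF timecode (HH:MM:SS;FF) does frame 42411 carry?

Each 10-minute DF block holds 10 × 60 × 30 − 9 × 2 = 17982 frames. 42411 ÷ 17982 → 2 full blocks, remainder 6447.
Within the partial block the first minute is 1800 frames and each further minute 1798, so 3 further minute boundaries passed. Total skipped labels = 18 × 2 + 2 × 3 = 42.
Non-drop label index = 42411 + 42 = 42453; at 30 labels/s that is 00:23:35:03, i.e. DF 00:23:35;03.

00:23:35;03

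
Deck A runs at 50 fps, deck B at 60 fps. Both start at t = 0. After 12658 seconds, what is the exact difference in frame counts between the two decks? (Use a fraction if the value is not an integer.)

126580 frames

A emits 50 × 12658 = 632900 frames; B emits 60 × 12658 = 759480.
Difference = 126580 frames; B is ahead of A.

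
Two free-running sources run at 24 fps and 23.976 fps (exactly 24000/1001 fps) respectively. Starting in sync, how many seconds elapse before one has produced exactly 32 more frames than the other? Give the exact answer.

4004/3 seconds

The gap grows by |24000/1001 − 24| = 24/1001 frames per second.
Time for a 32-frame gap: 32 ÷ (24/1001) = 4004/3 s.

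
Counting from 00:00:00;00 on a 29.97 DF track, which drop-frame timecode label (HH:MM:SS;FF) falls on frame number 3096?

Each 10-minute DF block holds 10 × 60 × 30 − 9 × 2 = 17982 frames. 3096 ÷ 17982 → 0 full blocks, remainder 3096.
Within the partial block the first minute is 1800 frames and each further minute 1798, so 1 further minute boundary passed. Total skipped labels = 18 × 0 + 2 × 1 = 2.
Non-drop label index = 3096 + 2 = 3098; at 30 labels/s that is 00:01:43:08, i.e. DF 00:01:43;08.

00:01:43;08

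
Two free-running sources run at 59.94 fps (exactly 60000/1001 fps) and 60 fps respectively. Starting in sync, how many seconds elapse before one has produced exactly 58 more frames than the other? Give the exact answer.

29029/30 seconds

The gap grows by |60 − 60000/1001| = 60/1001 frames per second.
Time for a 58-frame gap: 58 ÷ (60/1001) = 29029/30 s.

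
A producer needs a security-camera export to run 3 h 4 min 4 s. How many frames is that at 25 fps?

276100 frames

3 h 4 min 4 s = 11044 s.
Frames = 11044 × 25 = 276100.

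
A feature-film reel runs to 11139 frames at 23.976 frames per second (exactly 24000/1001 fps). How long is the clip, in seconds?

464.589125 seconds

Running time = 11139 / (24000/1001) = 464.589125 s.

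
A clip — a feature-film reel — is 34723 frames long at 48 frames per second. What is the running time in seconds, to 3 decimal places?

Running time = 34723 × 1/48 = 34723/48 s ≈ 723.396 s.

723.396 seconds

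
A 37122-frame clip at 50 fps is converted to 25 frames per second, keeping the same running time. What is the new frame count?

Target frames = source frames × (target rate / source rate) = 37122 × (25)/(50) = 37122 × 1/2 = 18561.

18561 frames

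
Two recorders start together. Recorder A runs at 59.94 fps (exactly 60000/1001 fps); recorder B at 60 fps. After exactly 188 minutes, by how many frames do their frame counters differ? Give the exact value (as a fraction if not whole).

188 min = 11280 s.
A emits 60000/1001 × 11280 = 676800000/1001 frames; B emits 60 × 11280 = 676800.
Difference = 676800/1001 frames (≈ 676.1239); B is ahead of A.

676800/1001 frames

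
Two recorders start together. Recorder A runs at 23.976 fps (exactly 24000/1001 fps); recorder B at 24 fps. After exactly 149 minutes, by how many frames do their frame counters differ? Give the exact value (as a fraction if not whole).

149 min = 8940 s.
A emits 24000/1001 × 8940 = 214560000/1001 frames; B emits 24 × 8940 = 214560.
Difference = 214560/1001 frames (≈ 214.3457); B is ahead of A.

214560/1001 frames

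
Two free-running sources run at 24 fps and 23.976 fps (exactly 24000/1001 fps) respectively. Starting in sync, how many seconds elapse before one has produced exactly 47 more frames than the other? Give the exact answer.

47047/24 seconds

The gap grows by |24000/1001 − 24| = 24/1001 frames per second.
Time for a 47-frame gap: 47 ÷ (24/1001) = 47047/24 s.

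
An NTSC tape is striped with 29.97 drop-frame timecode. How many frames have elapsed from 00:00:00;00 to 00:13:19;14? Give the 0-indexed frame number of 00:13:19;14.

23960

Complete 10-minute blocks: 1, each 17982 frames → 17982.
Remaining 3 whole minutes in the current block: 1800 + 2 × 1798 = 5396 frames.
Within the current minute: 19 × 30 + 14 − 2 = 582 (labels ;00/;01 skipped at this minute). Total = 17982 + 5396 + 582 = 23960.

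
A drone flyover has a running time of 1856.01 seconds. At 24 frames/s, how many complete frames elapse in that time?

44544 frames

Frames = 1856.01 × 24 = 1113606/25 ≈ 44544.2400.
Complete frames: 44544.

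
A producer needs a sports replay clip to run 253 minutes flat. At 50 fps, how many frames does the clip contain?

253 min = 15180 s.
Frames = 15180 × 50 = 759000.

759000 frames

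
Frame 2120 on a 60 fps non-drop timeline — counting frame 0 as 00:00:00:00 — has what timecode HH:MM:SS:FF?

2120 ÷ 60 = 35 full seconds, remainder 20 frames.
35 s = 0 h 0 min 35 s.
Timecode: 00:00:35:20.

00:00:35:20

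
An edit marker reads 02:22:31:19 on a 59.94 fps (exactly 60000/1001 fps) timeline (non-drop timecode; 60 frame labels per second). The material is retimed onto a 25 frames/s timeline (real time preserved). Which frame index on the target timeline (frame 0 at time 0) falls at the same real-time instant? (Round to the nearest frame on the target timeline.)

frame 213997

Source frame index: (2×3600 + 22×60 + 31) × 60 + 19 = 513079.
Real time: 513079 / (60000/1001) = 513592079/60000 s.
Target frame: (513592079/60000) × (25) = 513592079/2400 ≈ 213996.700 → 213997.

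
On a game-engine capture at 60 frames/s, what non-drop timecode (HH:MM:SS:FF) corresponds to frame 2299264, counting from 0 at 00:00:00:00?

10:38:41:04

2299264 ÷ 60 = 38321 full seconds, remainder 4 frames.
38321 s = 10 h 38 min 41 s.
Timecode: 10:38:41:04.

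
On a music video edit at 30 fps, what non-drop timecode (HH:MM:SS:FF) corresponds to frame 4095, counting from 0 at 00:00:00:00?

00:02:16:15

4095 ÷ 30 = 136 full seconds, remainder 15 frames.
136 s = 0 h 2 min 16 s.
Timecode: 00:02:16:15.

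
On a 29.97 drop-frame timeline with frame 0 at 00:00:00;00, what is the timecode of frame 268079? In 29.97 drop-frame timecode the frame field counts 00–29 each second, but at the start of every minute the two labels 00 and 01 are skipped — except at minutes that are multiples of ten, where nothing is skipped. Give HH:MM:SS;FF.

02:29:04;29

Each 10-minute DF block holds 10 × 60 × 30 − 9 × 2 = 17982 frames. 268079 ÷ 17982 → 14 full blocks, remainder 16331.
Within the partial block the first minute is 1800 frames and each further minute 1798, so 9 further minute boundaries passed. Total skipped labels = 18 × 14 + 2 × 9 = 270.
Non-drop label index = 268079 + 270 = 268349; at 30 labels/s that is 02:29:04:29, i.e. DF 02:29:04;29.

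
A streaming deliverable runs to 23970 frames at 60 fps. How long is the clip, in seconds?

Running time = 23970 / (60) = 399.5 s.

399.5 seconds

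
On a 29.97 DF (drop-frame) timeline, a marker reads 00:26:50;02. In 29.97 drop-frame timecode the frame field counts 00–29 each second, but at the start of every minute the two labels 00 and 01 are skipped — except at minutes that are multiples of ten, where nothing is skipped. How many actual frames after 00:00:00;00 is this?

48254

Complete 10-minute blocks: 2, each 17982 frames → 35964.
Remaining 6 whole minutes in the current block: 1800 + 5 × 1798 = 10790 frames.
Within the current minute: 50 × 30 + 2 − 2 = 1500 (labels ;00/;01 skipped at this minute). Total = 35964 + 10790 + 1500 = 48254.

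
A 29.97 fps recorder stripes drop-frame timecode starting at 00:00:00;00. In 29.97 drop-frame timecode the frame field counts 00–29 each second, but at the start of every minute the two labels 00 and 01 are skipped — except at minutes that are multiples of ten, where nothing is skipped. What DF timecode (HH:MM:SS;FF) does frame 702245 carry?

06:30:31;17

Ten DF minutes hold 17982 frames, so frame 702245 lies in block 39 (frames 701298–719279) with 947 frames into that block.
The block's first minute is 1800 frames and the rest 1798 each; 947 frames reaches minute 0, so 39 × 18 + 0 × 2 = 702 labels have been skipped so far.
Adding those back, label number 702245 + 702 = 702947 at 30 labels/s is 23431 s + 17 f = 6 h 30 min 31 s frame 17, i.e. 06:30:31;17.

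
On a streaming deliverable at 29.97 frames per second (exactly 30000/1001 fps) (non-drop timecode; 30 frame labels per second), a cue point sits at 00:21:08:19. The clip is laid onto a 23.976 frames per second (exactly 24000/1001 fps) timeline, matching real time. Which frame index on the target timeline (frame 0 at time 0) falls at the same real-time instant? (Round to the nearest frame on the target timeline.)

Source frame index: (0×3600 + 21×60 + 8) × 30 + 19 = 38059.
Real time: 38059 / (30000/1001) = 38097059/30000 s.
Target frame: (38097059/30000) × (24000/1001) = 152236/5 ≈ 30447.200 → 30447.

frame 30447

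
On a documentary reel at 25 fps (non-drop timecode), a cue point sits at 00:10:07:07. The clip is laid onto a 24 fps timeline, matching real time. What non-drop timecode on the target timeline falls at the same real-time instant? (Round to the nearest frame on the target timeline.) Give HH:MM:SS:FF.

00:10:07:07

Source frame index: (0×3600 + 10×60 + 7) × 25 + 7 = 15182.
Real time: 15182 / (25) = 15182/25 s.
Target frame: (15182/25) × (24) = 364368/25 ≈ 14574.720 → 14575.
At 24 labels/s: frame 14575 → 00:10:07:07.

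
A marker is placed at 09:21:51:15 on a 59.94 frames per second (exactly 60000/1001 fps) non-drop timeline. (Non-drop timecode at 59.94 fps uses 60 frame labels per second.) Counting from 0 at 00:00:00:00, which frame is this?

2022675

Total seconds to the label: (9 × 3600 + 21 × 60 + 51) = 33711.
Frame index = 33711 × 60 + 15 = 2022675.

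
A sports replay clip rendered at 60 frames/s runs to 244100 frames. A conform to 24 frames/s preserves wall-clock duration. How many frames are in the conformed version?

Target frames = source frames × (target rate / source rate) = 244100 × (24)/(60) = 244100 × 2/5 = 97640.

97640 frames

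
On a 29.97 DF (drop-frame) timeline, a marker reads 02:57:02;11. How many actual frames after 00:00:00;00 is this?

318351

Complete 10-minute blocks: 17, each 17982 frames → 305694.
Remaining 7 whole minutes in the current block: 1800 + 6 × 1798 = 12588 frames.
Within the current minute: 2 × 30 + 11 − 2 = 69 (labels ;00/;01 skipped at this minute). Total = 305694 + 12588 + 69 = 318351.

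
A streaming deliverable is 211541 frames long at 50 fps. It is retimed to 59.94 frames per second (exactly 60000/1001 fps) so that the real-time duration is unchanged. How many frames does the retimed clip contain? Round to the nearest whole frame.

253596 frames

Frames at target rate = 211541 × (60000/1001) / (50) = 23077200/91 ≈ 253595.604.
Nearest whole frame: 253596.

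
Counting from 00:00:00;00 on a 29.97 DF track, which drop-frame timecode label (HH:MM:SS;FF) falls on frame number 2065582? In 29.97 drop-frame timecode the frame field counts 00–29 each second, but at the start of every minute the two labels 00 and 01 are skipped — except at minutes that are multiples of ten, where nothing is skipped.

Each 10-minute DF block holds 10 × 60 × 30 − 9 × 2 = 17982 frames. 2065582 ÷ 17982 → 114 full blocks, remainder 15634.
Within the partial block the first minute is 1800 frames and each further minute 1798, so 8 further minute boundaries passed. Total skipped labels = 18 × 114 + 2 × 8 = 2068.
Non-drop label index = 2065582 + 2068 = 2067650; at 30 labels/s that is 19:08:41:20, i.e. DF 19:08:41;20.

19:08:41;20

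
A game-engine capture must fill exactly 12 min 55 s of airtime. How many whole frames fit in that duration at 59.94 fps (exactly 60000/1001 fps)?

12 min 55 s = 775 s.
Frames = 775 × 60000/1001 = 46500000/1001 ≈ 46453.5465.
Complete frames: 46453.

46453 frames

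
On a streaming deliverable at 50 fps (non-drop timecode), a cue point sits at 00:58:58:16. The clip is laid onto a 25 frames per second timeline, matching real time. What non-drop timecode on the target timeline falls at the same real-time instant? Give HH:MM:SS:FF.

00:58:58:08

Source frame index: (0×3600 + 58×60 + 58) × 50 + 16 = 176916.
Real time: 176916 / (50) = 88458/25 s.
Target frame: (88458/25) × (25) = 88458.
At 25 labels/s: frame 88458 → 00:58:58:08.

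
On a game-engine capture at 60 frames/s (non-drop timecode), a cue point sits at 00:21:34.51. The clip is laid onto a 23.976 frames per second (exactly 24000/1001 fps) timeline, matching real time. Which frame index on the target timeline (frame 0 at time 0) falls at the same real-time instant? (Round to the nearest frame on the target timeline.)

frame 31045

Source frame index: (0×3600 + 21×60 + 34) × 60 + 51 = 77691.
Real time: 77691 / (60) = 25897/20 s.
Target frame: (25897/20) × (24000/1001) = 31076400/1001 ≈ 31045.355 → 31045.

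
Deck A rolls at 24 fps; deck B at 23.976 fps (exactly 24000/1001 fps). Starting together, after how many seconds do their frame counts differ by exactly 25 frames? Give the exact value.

25025/24 seconds

The gap grows by |24000/1001 − 24| = 24/1001 frames per second.
Time for a 25-frame gap: 25 ÷ (24/1001) = 25025/24 s.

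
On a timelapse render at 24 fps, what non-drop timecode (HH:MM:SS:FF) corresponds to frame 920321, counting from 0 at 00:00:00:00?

10:39:06:17

920321 ÷ 24 = 38346 full seconds, remainder 17 frames.
38346 s = 10 h 39 min 6 s.
Timecode: 10:39:06:17.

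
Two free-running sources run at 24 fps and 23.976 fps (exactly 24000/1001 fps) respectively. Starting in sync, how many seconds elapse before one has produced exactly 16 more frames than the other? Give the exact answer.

2002/3 seconds

The gap grows by |24000/1001 − 24| = 24/1001 frames per second.
Time for a 16-frame gap: 16 ÷ (24/1001) = 2002/3 s.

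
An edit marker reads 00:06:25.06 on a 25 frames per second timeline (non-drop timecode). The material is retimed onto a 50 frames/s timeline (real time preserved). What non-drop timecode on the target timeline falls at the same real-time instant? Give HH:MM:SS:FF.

Source frame index: (0×3600 + 6×60 + 25) × 25 + 6 = 9631.
Real time: 9631 / (25) = 9631/25 s.
Target frame: (9631/25) × (50) = 19262.
At 50 labels/s: frame 19262 → 00:06:25:12.

00:06:25:12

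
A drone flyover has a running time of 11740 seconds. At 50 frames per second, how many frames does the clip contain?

587000 frames

Frames = 11740 × 50 = 587000.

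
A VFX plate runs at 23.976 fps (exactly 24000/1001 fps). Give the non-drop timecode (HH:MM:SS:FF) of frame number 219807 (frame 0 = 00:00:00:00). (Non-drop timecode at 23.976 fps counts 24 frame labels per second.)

219807 ÷ 24 = 9158 full seconds, remainder 15 frames.
9158 s = 2 h 32 min 38 s.
Timecode: 02:32:38:15.

02:32:38:15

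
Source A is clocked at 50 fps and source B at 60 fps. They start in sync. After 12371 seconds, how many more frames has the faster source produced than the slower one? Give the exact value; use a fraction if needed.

123710 frames

A emits 50 × 12371 = 618550 frames; B emits 60 × 12371 = 742260.
Difference = 123710 frames; B is ahead of A.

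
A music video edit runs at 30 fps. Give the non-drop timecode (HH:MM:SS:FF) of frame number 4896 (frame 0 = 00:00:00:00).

4896 ÷ 30 = 163 full seconds, remainder 6 frames.
163 s = 0 h 2 min 43 s.
Timecode: 00:02:43:06.

00:02:43:06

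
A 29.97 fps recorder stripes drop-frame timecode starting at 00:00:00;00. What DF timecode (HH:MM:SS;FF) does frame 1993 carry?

Ten DF minutes hold 17982 frames, so frame 1993 lies in block 0 (frames 0–17981) with 1993 frames into that block.
The block's first minute is 1800 frames and the rest 1798 each; 1993 frames reaches minute 1, so 0 × 18 + 1 × 2 = 2 labels have been skipped so far.
Adding those back, label number 1993 + 2 = 1995 at 30 labels/s is 66 s + 15 f = 0 h 1 min 6 s frame 15, i.e. 00:01:06;15.

00:01:06;15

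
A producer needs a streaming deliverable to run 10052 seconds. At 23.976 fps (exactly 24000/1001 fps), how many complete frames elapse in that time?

Frames = 10052 × 24000/1001 = 34464000/143 ≈ 241006.9930.
Complete frames: 241006.

241006 frames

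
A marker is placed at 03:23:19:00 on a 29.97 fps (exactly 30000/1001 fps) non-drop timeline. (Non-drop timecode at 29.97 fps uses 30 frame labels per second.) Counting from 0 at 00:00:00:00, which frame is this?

365970

Total seconds to the label: (3 × 3600 + 23 × 60 + 19) = 12199.
Frame index = 12199 × 30 + 0 = 365970.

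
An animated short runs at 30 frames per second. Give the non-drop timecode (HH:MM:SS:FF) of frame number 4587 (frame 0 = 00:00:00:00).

4587 ÷ 30 = 152 full seconds, remainder 27 frames.
152 s = 0 h 2 min 32 s.
Timecode: 00:02:32:27.

00:02:32:27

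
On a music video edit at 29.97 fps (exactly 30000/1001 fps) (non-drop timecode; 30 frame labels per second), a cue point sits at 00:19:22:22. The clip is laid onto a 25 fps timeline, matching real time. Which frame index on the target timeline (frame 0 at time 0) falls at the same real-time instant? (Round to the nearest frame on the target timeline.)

frame 29097

Source frame index: (0×3600 + 19×60 + 22) × 30 + 22 = 34882.
Real time: 34882 / (30000/1001) = 17458441/15000 s.
Target frame: (17458441/15000) × (25) = 17458441/600 ≈ 29097.402 → 29097.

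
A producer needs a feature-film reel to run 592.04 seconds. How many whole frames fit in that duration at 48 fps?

Frames = 592.04 × 48 = 710448/25 ≈ 28417.9200.
Complete frames: 28417.

28417 frames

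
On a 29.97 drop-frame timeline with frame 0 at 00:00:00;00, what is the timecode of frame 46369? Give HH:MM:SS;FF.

Ten DF minutes hold 17982 frames, so frame 46369 lies in block 2 (frames 35964–53945) with 10405 frames into that block.
The block's first minute is 1800 frames and the rest 1798 each; 10405 frames reaches minute 5, so 2 × 18 + 5 × 2 = 46 labels have been skipped so far.
Adding those back, label number 46369 + 46 = 46415 at 30 labels/s is 1547 s + 5 f = 0 h 25 min 47 s frame 5, i.e. 00:25:47;05.

00:25:47;05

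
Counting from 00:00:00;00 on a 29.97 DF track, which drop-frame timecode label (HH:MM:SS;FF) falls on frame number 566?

Ten DF minutes hold 17982 frames, so frame 566 lies in block 0 (frames 0–17981) with 566 frames into that block.
The block's first minute is 1800 frames and the rest 1798 each; 566 frames reaches minute 0, so 0 × 18 + 0 × 2 = 0 labels have been skipped so far.
Adding those back, label number 566 + 0 = 566 at 30 labels/s is 18 s + 26 f = 0 h 0 min 18 s frame 26, i.e. 00:00:18;26.

00:00:18;26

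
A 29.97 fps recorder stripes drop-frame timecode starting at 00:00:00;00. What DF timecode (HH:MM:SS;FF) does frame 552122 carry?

05:07:02;16

Ten DF minutes hold 17982 frames, so frame 552122 lies in block 30 (frames 539460–557441) with 12662 frames into that block.
The block's first minute is 1800 frames and the rest 1798 each; 12662 frames reaches minute 7, so 30 × 18 + 7 × 2 = 554 labels have been skipped so far.
Adding those back, label number 552122 + 554 = 552676 at 30 labels/s is 18422 s + 16 f = 5 h 7 min 2 s frame 16, i.e. 05:07:02;16.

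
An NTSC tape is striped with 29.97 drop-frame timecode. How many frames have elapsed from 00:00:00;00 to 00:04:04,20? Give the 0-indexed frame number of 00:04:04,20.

As if non-drop at 30 labels/s: (0 × 3600 + 4 × 60 + 4) × 30 + 20 = 7340.
Minute boundaries passed: 4; those not divisible by 10: 4 − 0 = 4; dropped labels = 2 × 4 = 8.
Actual frame index = 7340 − 8 = 7332.

7332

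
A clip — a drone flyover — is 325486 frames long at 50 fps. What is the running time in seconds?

Running time = 325486 / (50) = 6509.72 s.

6509.72 seconds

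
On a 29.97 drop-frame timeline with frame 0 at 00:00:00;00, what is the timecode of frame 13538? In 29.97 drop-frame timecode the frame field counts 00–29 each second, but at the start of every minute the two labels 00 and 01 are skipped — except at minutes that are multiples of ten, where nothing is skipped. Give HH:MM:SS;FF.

Ten DF minutes hold 17982 frames, so frame 13538 lies in block 0 (frames 0–17981) with 13538 frames into that block.
The block's first minute is 1800 frames and the rest 1798 each; 13538 frames reaches minute 7, so 0 × 18 + 7 × 2 = 14 labels have been skipped so far.
Adding those back, label number 13538 + 14 = 13552 at 30 labels/s is 451 s + 22 f = 0 h 7 min 31 s frame 22, i.e. 00:07:31;22.

00:07:31;22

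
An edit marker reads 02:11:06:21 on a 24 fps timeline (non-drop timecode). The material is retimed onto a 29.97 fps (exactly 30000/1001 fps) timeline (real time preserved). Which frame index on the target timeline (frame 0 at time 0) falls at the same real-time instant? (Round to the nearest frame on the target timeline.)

Source frame index: (2×3600 + 11×60 + 6) × 24 + 21 = 188805.
Real time: 188805 / (24) = 62935/8 s.
Target frame: (62935/8) × (30000/1001) = 236006250/1001 ≈ 235770.480 → 235770.

frame 235770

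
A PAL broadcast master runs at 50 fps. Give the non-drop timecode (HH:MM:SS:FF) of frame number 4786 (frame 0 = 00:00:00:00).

4786 ÷ 50 = 95 full seconds, remainder 36 frames.
95 s = 0 h 1 min 35 s.
Timecode: 00:01:35:36.

00:01:35:36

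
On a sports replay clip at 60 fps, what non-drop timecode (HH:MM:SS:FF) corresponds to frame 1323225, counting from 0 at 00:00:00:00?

06:07:33:45

1323225 ÷ 60 = 22053 full seconds, remainder 45 frames.
22053 s = 6 h 7 min 33 s.
Timecode: 06:07:33:45.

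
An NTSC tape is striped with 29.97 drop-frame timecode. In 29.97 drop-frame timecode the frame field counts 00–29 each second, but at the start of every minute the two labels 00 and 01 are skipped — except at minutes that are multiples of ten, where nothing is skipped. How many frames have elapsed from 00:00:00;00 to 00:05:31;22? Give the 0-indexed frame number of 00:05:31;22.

9942

Complete 10-minute blocks: 0, each 17982 frames → 0.
Remaining 5 whole minutes in the current block: 1800 + 4 × 1798 = 8992 frames.
Within the current minute: 31 × 30 + 22 − 2 = 950 (labels ;00/;01 skipped at this minute). Total = 0 + 8992 + 950 = 9942.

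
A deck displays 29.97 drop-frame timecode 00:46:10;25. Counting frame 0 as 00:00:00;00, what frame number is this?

Complete 10-minute blocks: 4, each 17982 frames → 71928.
Remaining 6 whole minutes in the current block: 1800 + 5 × 1798 = 10790 frames.
Within the current minute: 10 × 30 + 25 − 2 = 323 (labels ;00/;01 skipped at this minute). Total = 71928 + 10790 + 323 = 83041.

83041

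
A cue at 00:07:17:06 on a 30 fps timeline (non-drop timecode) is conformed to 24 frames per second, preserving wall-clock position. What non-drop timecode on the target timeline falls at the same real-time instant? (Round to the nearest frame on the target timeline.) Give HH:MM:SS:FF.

00:07:17:05

Source frame index: (0×3600 + 7×60 + 17) × 30 + 6 = 13116.
Real time: 13116 / (30) = 2186/5 s.
Target frame: (2186/5) × (24) = 52464/5 ≈ 10492.800 → 10493.
At 24 labels/s: frame 10493 → 00:07:17:05.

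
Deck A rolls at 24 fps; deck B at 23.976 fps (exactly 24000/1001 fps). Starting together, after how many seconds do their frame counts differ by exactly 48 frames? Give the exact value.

The gap grows by |24000/1001 − 24| = 24/1001 frames per second.
Time for a 48-frame gap: 48 ÷ (24/1001) = 2002 s.

2002 seconds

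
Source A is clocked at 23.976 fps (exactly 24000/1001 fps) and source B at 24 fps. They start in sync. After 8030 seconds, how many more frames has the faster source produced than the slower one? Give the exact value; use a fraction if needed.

17520/91 frames

A emits 24000/1001 × 8030 = 17520000/91 frames; B emits 24 × 8030 = 192720.
Difference = 17520/91 frames (≈ 192.5275); B is ahead of A.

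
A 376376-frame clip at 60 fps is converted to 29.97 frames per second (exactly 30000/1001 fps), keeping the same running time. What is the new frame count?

188000 frames

Target frames = source frames × (target rate / source rate) = 376376 × (30000/1001)/(60) = 376376 × 500/1001 = 188000.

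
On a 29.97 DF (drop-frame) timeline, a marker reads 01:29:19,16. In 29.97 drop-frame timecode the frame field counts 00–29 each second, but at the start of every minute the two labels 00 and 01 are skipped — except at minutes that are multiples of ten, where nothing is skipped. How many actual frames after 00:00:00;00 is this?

As if non-drop at 30 labels/s: (1 × 3600 + 29 × 60 + 19) × 30 + 16 = 160786.
Minute boundaries passed: 89; those not divisible by 10: 89 − 8 = 81; dropped labels = 2 × 81 = 162.
Actual frame index = 160786 − 162 = 160624.

160624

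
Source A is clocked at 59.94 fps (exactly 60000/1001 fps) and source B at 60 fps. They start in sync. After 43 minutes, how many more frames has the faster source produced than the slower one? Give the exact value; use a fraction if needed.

43 min = 2580 s.
A emits 60000/1001 × 2580 = 154800000/1001 frames; B emits 60 × 2580 = 154800.
Difference = 154800/1001 frames (≈ 154.6454); B is ahead of A.

154800/1001 frames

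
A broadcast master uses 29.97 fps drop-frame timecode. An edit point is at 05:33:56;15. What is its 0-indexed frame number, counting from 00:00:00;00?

Complete 10-minute blocks: 33, each 17982 frames → 593406.
Remaining 3 whole minutes in the current block: 1800 + 2 × 1798 = 5396 frames.
Within the current minute: 56 × 30 + 15 − 2 = 1693 (labels ;00/;01 skipped at this minute). Total = 593406 + 5396 + 1693 = 600495.

600495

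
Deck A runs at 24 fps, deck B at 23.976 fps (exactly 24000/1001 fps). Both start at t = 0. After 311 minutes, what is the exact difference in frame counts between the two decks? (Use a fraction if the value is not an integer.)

311 min = 18660 s.
A emits 24 × 18660 = 447840 frames; B emits 24000/1001 × 18660 = 447840000/1001.
Difference = 447840/1001 frames (≈ 447.3926); B is behind A.

447840/1001 frames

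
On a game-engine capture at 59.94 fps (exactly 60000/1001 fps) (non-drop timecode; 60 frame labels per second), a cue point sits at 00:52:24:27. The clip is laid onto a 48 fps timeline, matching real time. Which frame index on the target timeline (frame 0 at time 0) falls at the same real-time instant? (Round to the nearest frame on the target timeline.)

frame 151085

Source frame index: (0×3600 + 52×60 + 24) × 60 + 27 = 188667.
Real time: 188667 / (60000/1001) = 62951889/20000 s.
Target frame: (62951889/20000) × (48) = 188855667/1250 ≈ 151084.534 → 151085.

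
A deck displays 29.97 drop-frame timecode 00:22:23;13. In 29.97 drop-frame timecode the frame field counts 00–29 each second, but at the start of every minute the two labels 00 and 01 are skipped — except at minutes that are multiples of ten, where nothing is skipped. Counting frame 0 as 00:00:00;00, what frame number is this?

40263

As if non-drop at 30 labels/s: (0 × 3600 + 22 × 60 + 23) × 30 + 13 = 40303.
Minute boundaries passed: 22; those not divisible by 10: 22 − 2 = 20; dropped labels = 2 × 20 = 40.
Actual frame index = 40303 − 40 = 40263.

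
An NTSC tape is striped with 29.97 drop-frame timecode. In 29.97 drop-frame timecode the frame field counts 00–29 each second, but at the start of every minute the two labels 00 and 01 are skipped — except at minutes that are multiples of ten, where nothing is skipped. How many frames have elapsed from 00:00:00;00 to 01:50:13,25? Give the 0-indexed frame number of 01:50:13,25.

As if non-drop at 30 labels/s: (1 × 3600 + 50 × 60 + 13) × 30 + 25 = 198415.
Minute boundaries passed: 110; those not divisible by 10: 110 − 11 = 99; dropped labels = 2 × 99 = 198.
Actual frame index = 198415 − 198 = 198217.

198217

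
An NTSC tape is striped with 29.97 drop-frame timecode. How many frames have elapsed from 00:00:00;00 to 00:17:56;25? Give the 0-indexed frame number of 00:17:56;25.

As if non-drop at 30 labels/s: (0 × 3600 + 17 × 60 + 56) × 30 + 25 = 32305.
Minute boundaries passed: 17; those not divisible by 10: 17 − 1 = 16; dropped labels = 2 × 16 = 32.
Actual frame index = 32305 − 32 = 32273.

32273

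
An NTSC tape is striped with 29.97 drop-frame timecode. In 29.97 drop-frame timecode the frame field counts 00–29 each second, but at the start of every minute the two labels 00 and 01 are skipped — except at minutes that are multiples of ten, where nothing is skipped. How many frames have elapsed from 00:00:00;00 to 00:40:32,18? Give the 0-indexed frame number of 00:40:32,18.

72906

As if non-drop at 30 labels/s: (0 × 3600 + 40 × 60 + 32) × 30 + 18 = 72978.
Minute boundaries passed: 40; those not divisible by 10: 40 − 4 = 36; dropped labels = 2 × 36 = 72.
Actual frame index = 72978 − 72 = 72906.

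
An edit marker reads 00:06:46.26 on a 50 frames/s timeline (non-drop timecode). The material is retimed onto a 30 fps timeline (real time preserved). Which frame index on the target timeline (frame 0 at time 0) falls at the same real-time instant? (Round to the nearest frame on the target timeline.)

frame 12196

Source frame index: (0×3600 + 6×60 + 46) × 50 + 26 = 20326.
Real time: 20326 / (50) = 10163/25 s.
Target frame: (10163/25) × (30) = 60978/5 ≈ 12195.600 → 12196.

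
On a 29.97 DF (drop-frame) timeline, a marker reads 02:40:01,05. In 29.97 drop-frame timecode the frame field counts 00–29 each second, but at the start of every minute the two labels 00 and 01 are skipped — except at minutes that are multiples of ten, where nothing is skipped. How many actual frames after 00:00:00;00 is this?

287747

As if non-drop at 30 labels/s: (2 × 3600 + 40 × 60 + 1) × 30 + 5 = 288035.
Minute boundaries passed: 160; those not divisible by 10: 160 − 16 = 144; dropped labels = 2 × 144 = 288.
Actual frame index = 288035 − 288 = 287747.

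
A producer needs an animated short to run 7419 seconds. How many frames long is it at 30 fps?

Frames = 7419 × 30 = 222570.

222570 frames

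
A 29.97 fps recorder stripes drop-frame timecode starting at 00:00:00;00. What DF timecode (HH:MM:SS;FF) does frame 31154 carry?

00:17:19;16

Ten DF minutes hold 17982 frames, so frame 31154 lies in block 1 (frames 17982–35963) with 13172 frames into that block.
The block's first minute is 1800 frames and the rest 1798 each; 13172 frames reaches minute 7, so 1 × 18 + 7 × 2 = 32 labels have been skipped so far.
Adding those back, label number 31154 + 32 = 31186 at 30 labels/s is 1039 s + 16 f = 0 h 17 min 19 s frame 16, i.e. 00:17:19;16.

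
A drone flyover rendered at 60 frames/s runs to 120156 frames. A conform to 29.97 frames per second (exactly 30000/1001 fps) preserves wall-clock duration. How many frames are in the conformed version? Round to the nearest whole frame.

Frames at target rate = 120156 × (30000/1001) / (60) = 60078000/1001 ≈ 60017.982.
Nearest whole frame: 60018.

60018 frames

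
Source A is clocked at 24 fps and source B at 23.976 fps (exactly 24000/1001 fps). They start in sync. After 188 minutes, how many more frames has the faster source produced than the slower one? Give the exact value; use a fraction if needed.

270720/1001 frames

188 min = 11280 s.
A emits 24 × 11280 = 270720 frames; B emits 24000/1001 × 11280 = 270720000/1001.
Difference = 270720/1001 frames (≈ 270.4496); B is behind A.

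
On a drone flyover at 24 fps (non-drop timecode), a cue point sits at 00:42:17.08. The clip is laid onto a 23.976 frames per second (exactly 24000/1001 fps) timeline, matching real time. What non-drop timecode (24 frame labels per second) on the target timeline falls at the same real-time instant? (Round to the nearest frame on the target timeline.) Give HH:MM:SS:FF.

Source frame index: (0×3600 + 42×60 + 17) × 24 + 8 = 60896.
Real time: 60896 / (24) = 7612/3 s.
Target frame: (7612/3) × (24000/1001) = 5536000/91 ≈ 60835.165 → 60835.
At 24 labels/s: frame 60835 → 00:42:14:19.

00:42:14:19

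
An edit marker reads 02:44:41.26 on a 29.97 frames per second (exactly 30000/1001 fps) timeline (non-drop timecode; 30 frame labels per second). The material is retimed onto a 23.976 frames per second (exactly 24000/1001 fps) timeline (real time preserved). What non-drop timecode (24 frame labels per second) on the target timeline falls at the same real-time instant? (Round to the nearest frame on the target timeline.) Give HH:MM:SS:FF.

02:44:41:21

Source frame index: (2×3600 + 44×60 + 41) × 30 + 26 = 296456.
Real time: 296456 / (30000/1001) = 37094057/3750 s.
Target frame: (37094057/3750) × (24000/1001) = 1185824/5 ≈ 237164.800 → 237165.
At 24 labels/s: frame 237165 → 02:44:41:21.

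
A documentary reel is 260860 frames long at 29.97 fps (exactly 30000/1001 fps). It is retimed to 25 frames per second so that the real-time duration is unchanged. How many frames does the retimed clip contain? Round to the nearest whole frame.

Frames at target rate = 260860 × (25) / (30000/1001) = 13056043/60 ≈ 217600.717.
Nearest whole frame: 217601.

217601 frames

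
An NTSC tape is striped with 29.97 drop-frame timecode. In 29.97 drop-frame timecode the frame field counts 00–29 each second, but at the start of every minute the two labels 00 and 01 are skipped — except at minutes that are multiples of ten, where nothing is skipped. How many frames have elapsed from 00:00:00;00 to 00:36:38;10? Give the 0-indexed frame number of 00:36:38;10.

Complete 10-minute blocks: 3, each 17982 frames → 53946.
Remaining 6 whole minutes in the current block: 1800 + 5 × 1798 = 10790 frames.
Within the current minute: 38 × 30 + 10 − 2 = 1148 (labels ;00/;01 skipped at this minute). Total = 53946 + 10790 + 1148 = 65884.

65884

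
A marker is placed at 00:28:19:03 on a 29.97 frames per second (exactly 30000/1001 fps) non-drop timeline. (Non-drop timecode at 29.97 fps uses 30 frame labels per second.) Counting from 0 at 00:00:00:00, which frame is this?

frame 50973

Total seconds to the label: (0 × 3600 + 28 × 60 + 19) = 1699.
Frame index = 1699 × 30 + 3 = 50973.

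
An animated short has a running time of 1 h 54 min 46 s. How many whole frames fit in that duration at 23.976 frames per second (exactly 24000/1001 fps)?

165098 frames

1 h 54 min 46 s = 6886 s.
Frames = 6886 × 24000/1001 = 15024000/91 ≈ 165098.9011.
Complete frames: 165098.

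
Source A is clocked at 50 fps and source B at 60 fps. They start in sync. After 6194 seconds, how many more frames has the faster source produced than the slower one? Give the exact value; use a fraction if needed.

A emits 50 × 6194 = 309700 frames; B emits 60 × 6194 = 371640.
Difference = 61940 frames; B is ahead of A.

61940 frames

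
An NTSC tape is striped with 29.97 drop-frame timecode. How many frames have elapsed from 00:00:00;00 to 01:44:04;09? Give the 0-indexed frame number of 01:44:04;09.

187141

As if non-drop at 30 labels/s: (1 × 3600 + 44 × 60 + 4) × 30 + 9 = 187329.
Minute boundaries passed: 104; those not divisible by 10: 104 − 10 = 94; dropped labels = 2 × 94 = 188.
Actual frame index = 187329 − 188 = 187141.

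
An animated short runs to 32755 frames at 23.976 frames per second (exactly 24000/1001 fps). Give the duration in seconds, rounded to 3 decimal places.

1366.156 seconds

Running time = 32755 × 1001/24000 = 6557551/4800 s ≈ 1366.156 s.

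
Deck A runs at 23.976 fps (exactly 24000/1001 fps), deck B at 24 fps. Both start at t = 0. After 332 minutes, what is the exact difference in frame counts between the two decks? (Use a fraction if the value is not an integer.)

332 min = 19920 s.
A emits 24000/1001 × 19920 = 478080000/1001 frames; B emits 24 × 19920 = 478080.
Difference = 478080/1001 frames (≈ 477.6024); B is ahead of A.

478080/1001 frames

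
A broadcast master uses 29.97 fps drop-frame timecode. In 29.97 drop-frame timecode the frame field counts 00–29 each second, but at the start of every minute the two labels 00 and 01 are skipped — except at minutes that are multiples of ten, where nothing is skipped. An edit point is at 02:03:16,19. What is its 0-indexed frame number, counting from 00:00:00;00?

Complete 10-minute blocks: 12, each 17982 frames → 215784.
Remaining 3 whole minutes in the current block: 1800 + 2 × 1798 = 5396 frames.
Within the current minute: 16 × 30 + 19 − 2 = 497 (labels ;00/;01 skipped at this minute). Total = 215784 + 5396 + 497 = 221677.

221677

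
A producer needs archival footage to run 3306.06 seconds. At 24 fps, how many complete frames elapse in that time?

79345 frames

Frames = 3306.06 × 24 = 1983636/25 ≈ 79345.4400.
Complete frames: 79345.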